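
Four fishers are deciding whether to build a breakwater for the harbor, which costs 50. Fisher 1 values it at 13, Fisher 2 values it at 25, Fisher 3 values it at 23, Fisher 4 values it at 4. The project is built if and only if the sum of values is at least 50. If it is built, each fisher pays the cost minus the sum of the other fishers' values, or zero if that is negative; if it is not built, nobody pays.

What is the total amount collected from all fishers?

18

Total value 65 ≥ cost 50, so it is built.
Fisher 1: others sum to 52; max(0, 50 - 52) = 0.
Fisher 2: others sum to 40; max(0, 50 - 40) = 10.
Fisher 3: others sum to 42; max(0, 50 - 42) = 8.
Fisher 4: others sum to 61; max(0, 50 - 61) = 0.
Total collected = 0 + 10 + 8 + 0 = 18.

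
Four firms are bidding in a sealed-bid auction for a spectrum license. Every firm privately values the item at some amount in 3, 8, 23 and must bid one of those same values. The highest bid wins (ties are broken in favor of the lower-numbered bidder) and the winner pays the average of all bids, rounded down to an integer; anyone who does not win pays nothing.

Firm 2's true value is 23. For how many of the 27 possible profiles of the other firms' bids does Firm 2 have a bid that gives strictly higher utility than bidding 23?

Others bid (3, 3, 3): truth gives 15; bid 8 gives 19 > 15. Violating.
Others bid (3, 3, 8): truth gives 14; bid 8 gives 18 > 14. Violating.
Others bid (3, 8, 3): truth gives 14; bid 8 gives 18 > 14. Violating.
Others bid (3, 8, 8): truth gives 13; bid 8 gives 17 > 13. Violating.
Others bid (3, 3, 23): truth gives 10; no alternative beats it.
Others bid (3, 8, 23): truth gives 9; no alternative beats it.
(Checking all 27 profiles: 4 have a profitable deviation, 23 do not.)

4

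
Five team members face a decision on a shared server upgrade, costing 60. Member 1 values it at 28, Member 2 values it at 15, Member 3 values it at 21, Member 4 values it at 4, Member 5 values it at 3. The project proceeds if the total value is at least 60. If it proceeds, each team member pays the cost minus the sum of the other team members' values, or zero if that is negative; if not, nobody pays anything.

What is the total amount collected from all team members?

Total value 71 ≥ cost 60, so it is built.
Member 1: others sum to 43; max(0, 60 - 43) = 17.
Member 2: others sum to 56; max(0, 60 - 56) = 4.
Member 3: others sum to 50; max(0, 60 - 50) = 10.
Member 4: others sum to 67; max(0, 60 - 67) = 0.
Member 5: others sum to 68; max(0, 60 - 68) = 0.
Total collected = 17 + 4 + 10 + 0 + 0 = 31.

31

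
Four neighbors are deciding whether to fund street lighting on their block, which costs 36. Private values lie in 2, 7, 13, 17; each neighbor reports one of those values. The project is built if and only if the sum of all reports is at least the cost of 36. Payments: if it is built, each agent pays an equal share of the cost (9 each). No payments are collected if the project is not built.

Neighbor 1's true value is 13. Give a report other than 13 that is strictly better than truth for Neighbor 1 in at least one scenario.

Suppose Neighbor 2 reports 2, Neighbor 3 reports 2 and Neighbor 4 reports 17.
Report 13: project not built, utility 0.
Report 17: project built, pays 9, utility 13 - 9 = 4.
So reporting 17 beats truth here (4 > 0).

17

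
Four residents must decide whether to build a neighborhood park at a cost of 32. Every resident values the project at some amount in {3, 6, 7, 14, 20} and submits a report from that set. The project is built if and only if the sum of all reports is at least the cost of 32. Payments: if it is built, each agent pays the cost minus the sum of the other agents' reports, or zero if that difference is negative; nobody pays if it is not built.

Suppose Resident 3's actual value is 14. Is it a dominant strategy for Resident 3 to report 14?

Check each profile of the others' reports and compare truth against every alternative report.
Others report (3, 14, 20): truth gives 14, best alternative gives 14.
Others report (3, 20, 14): truth gives 14, best alternative gives 14.
Others report (3, 20, 20): truth gives 14, best alternative gives 14.
Others report (6, 6, 20): truth gives 14, best alternative gives 14.
Others report (6, 7, 20): truth gives 14, best alternative gives 14.
Others report (6, 14, 14): truth gives 14, best alternative gives 14.
(Remaining 119 profiles checked similarly; truth is weakly best in each.)
In every case the truthful report is at least as good as any alternative, so it is a dominant strategy.

Yes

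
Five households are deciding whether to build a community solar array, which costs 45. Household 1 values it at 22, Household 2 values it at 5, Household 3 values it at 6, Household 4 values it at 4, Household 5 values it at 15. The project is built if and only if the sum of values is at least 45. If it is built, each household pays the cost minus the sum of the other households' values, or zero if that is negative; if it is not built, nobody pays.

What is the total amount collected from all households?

Total value 52 ≥ cost 45, so it is built.
Household 1: others sum to 30; max(0, 45 - 30) = 15.
Household 2: others sum to 47; max(0, 45 - 47) = 0.
Household 3: others sum to 46; max(0, 45 - 46) = 0.
Household 4: others sum to 48; max(0, 45 - 48) = 0.
Household 5: others sum to 37; max(0, 45 - 37) = 8.
Total collected = 15 + 0 + 0 + 0 + 8 = 23.

23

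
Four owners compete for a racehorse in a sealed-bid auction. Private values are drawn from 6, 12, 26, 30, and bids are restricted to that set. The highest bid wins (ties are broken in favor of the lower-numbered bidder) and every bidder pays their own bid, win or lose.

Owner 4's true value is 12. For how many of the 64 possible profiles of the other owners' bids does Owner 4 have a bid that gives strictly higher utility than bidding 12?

Others bid (6, 6, 12): truth gives -12; bid 6 gives -6 > -12. Violating.
Others bid (6, 6, 26): truth gives -12; bid 6 gives -6 > -12. Violating.
Others bid (6, 6, 30): truth gives -12; bid 6 gives -6 > -12. Violating.
Others bid (6, 12, 6): truth gives -12; bid 6 gives -6 > -12. Violating.
Others bid (6, 6, 6): truth gives 0; no alternative beats it.
(Checking all 64 profiles: 63 have a profitable deviation, 1 does not.)

63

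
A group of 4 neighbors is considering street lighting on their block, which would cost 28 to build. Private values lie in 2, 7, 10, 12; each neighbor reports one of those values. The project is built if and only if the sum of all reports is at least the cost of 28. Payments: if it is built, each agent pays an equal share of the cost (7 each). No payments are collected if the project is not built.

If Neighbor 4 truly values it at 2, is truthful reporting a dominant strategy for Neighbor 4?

Yes

Check each profile of the others' reports and compare truth against every alternative report.
Others report (2, 7, 12): truth gives 0, best alternative gives -5.
Others report (2, 10, 10): truth gives 0, best alternative gives -5.
Others report (2, 10, 12): truth gives 0, best alternative gives -5.
Others report (2, 12, 7): truth gives 0, best alternative gives -5.
Others report (2, 12, 10): truth gives 0, best alternative gives -5.
Others report (7, 2, 12): truth gives 0, best alternative gives -5.
(Remaining 58 profiles checked similarly; truth is weakly best in each.)
In every case the truthful report is at least as good as any alternative, so it is a dominant strategy.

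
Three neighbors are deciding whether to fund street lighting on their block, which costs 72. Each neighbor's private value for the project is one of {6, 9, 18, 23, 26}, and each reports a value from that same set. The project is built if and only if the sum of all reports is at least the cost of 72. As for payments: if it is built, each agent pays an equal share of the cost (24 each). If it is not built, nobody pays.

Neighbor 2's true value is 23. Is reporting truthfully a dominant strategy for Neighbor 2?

No

Consider the case where Neighbor 1 reports 23 and Neighbor 3 reports 26.
Truthful report 23: project built, pays 24, utility 23 - 24 = -1.
Report 6 instead: project not built, utility 0.
Since 0 > -1, reporting 6 is strictly better here, so truthful reporting is not dominant.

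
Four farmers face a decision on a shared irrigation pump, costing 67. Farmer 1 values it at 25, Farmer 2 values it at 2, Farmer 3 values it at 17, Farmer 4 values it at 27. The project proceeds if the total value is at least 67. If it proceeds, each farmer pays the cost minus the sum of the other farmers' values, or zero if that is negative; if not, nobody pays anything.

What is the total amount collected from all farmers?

57

Total value 71 ≥ cost 67, so it is built.
Farmer 1: others sum to 46; max(0, 67 - 46) = 21.
Farmer 2: others sum to 69; max(0, 67 - 69) = 0.
Farmer 3: others sum to 54; max(0, 67 - 54) = 13.
Farmer 4: others sum to 44; max(0, 67 - 44) = 23.
Total collected = 21 + 0 + 13 + 23 = 57.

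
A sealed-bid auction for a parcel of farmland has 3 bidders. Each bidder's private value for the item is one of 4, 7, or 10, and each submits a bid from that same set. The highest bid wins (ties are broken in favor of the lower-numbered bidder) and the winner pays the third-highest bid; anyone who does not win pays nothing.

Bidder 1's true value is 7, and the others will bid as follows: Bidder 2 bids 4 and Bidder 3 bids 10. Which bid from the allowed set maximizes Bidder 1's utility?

10

Bid 4: loses, pays 0, utility 0.
Bid 7: loses, pays 0, utility 0.
Bid 10: wins, pays 4, utility 7 - 4 = 3.
The best choice is 10 with utility 3.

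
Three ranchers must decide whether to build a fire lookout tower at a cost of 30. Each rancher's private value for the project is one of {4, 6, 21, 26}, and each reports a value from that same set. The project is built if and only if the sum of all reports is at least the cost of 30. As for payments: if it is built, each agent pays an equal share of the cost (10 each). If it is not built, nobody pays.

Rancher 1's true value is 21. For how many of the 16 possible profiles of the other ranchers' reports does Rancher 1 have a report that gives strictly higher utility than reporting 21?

1

Others report (4, 4): truth gives 0; report 26 gives 11 > 0. Violating.
Others report (4, 6): truth gives 11; no alternative beats it.
Others report (4, 21): truth gives 11; no alternative beats it.
(Checking all 16 profiles: 1 has a profitable deviation, 15 do not.)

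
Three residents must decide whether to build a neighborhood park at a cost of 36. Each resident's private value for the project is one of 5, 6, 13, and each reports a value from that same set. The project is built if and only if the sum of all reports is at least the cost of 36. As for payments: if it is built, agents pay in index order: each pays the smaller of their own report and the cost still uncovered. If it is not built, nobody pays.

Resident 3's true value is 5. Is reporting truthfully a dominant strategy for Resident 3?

Check each profile of the others' reports and compare truth against every alternative report.
Others report (5, 5): truth gives 0, best alternative gives 0.
Others report (5, 6): truth gives 0, best alternative gives 0.
Others report (5, 13): truth gives 0, best alternative gives 0.
Others report (6, 5): truth gives 0, best alternative gives 0.
Others report (6, 6): truth gives 0, best alternative gives 0.
Others report (6, 13): truth gives 0, best alternative gives 0.
(Remaining 3 profiles checked similarly; truth is weakly best in each.)
In every case the truthful report is at least as good as any alternative, so it is a dominant strategy.

Yes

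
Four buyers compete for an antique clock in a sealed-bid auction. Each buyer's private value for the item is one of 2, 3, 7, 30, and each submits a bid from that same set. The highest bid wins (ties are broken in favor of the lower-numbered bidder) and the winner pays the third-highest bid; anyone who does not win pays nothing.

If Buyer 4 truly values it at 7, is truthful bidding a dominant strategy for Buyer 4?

Consider the case where Buyer 1 bids 2, Buyer 2 bids 2 and Buyer 3 bids 7.
Truthful bid 7: loses, pays 0, utility 0.
Bid 30 instead: wins, pays 2, utility 7 - 2 = 5.
Since 5 > 0, bidding 30 is strictly better here, so truthful bidding is not dominant.

No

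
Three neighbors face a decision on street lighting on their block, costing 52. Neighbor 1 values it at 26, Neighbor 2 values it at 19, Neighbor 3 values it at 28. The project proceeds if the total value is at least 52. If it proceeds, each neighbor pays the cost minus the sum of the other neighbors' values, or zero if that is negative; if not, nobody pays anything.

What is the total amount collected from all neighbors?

12

Total value 73 ≥ cost 52, so it is built.
Neighbor 1: others sum to 47; max(0, 52 - 47) = 5.
Neighbor 2: others sum to 54; max(0, 52 - 54) = 0.
Neighbor 3: others sum to 45; max(0, 52 - 45) = 7.
Total collected = 5 + 0 + 7 = 12.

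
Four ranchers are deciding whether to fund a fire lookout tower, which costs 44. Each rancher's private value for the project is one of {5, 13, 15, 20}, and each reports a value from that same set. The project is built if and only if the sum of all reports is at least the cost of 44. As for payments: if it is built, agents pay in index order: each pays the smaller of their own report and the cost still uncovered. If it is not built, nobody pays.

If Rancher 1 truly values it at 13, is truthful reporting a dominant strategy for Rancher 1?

No

Consider the case where Rancher 2 reports 5, Rancher 3 reports 15 and Rancher 4 reports 20.
Truthful report 13: project built, pays 13, utility 13 - 13 = 0.
Report 5 instead: project built, pays 5, utility 13 - 5 = 8.
Since 8 > 0, reporting 5 is strictly better here, so truthful reporting is not dominant.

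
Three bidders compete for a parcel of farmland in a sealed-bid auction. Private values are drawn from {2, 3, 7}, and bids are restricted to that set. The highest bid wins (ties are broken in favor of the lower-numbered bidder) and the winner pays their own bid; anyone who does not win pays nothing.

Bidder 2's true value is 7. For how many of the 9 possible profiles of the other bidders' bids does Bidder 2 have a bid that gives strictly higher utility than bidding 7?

2

Others bid (2, 2): truth gives 0; bid 3 gives 4 > 0. Violating.
Others bid (2, 3): truth gives 0; bid 3 gives 4 > 0. Violating.
Others bid (2, 7): truth gives 0; no alternative beats it.
Others bid (3, 2): truth gives 0; no alternative beats it.
(Checking all 9 profiles: 2 have a profitable deviation, 7 do not.)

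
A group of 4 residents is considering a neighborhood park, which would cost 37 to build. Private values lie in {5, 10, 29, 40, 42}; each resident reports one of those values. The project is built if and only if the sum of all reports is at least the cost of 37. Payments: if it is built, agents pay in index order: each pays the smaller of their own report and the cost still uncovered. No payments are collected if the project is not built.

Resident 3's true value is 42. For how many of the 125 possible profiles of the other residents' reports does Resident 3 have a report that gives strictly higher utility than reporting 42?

13

Others report (5, 5, 29): truth gives 15; report 5 gives 37 > 15. Violating.
Others report (5, 5, 40): truth gives 15; report 5 gives 37 > 15. Violating.
Others report (5, 5, 42): truth gives 15; report 5 gives 37 > 15. Violating.
Others report (5, 10, 29): truth gives 20; report 5 gives 37 > 20. Violating.
Others report (5, 5, 5): truth gives 15; no alternative beats it.
Others report (5, 5, 10): truth gives 15; no alternative beats it.
(Checking all 125 profiles: 13 have a profitable deviation, 112 do not.)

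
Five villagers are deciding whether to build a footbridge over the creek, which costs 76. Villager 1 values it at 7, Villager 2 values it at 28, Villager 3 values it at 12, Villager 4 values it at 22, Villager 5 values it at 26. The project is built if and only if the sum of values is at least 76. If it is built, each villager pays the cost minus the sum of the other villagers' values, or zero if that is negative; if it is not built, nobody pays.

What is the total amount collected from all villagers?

19

Total value 95 ≥ cost 76, so it is built.
Villager 1: others sum to 88; max(0, 76 - 88) = 0.
Villager 2: others sum to 67; max(0, 76 - 67) = 9.
Villager 3: others sum to 83; max(0, 76 - 83) = 0.
Villager 4: others sum to 73; max(0, 76 - 73) = 3.
Villager 5: others sum to 69; max(0, 76 - 69) = 7.
Total collected = 0 + 9 + 0 + 3 + 7 = 19.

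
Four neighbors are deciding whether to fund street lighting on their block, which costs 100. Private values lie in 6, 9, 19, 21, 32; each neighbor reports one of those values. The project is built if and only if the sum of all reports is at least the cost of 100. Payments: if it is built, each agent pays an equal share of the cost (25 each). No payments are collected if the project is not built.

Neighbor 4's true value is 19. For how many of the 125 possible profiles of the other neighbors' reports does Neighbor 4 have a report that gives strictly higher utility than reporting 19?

Others report (19, 32, 32): truth gives -6; report 6 gives 0 > -6. Violating.
Others report (21, 32, 32): truth gives -6; report 6 gives 0 > -6. Violating.
Others report (32, 19, 32): truth gives -6; report 6 gives 0 > -6. Violating.
Others report (32, 21, 32): truth gives -6; report 6 gives 0 > -6. Violating.
Others report (6, 6, 6): truth gives 0; no alternative beats it.
Others report (6, 6, 9): truth gives 0; no alternative beats it.
(Checking all 125 profiles: 6 have a profitable deviation, 119 do not.)

6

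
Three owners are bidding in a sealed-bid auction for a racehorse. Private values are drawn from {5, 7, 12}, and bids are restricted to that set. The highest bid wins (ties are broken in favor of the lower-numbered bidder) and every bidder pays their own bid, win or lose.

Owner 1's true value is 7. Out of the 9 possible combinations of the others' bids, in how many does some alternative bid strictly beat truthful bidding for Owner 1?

Others bid (5, 5): truth gives 0; bid 5 gives 2 > 0. Violating.
Others bid (5, 12): truth gives -7; bid 5 gives -5 > -7. Violating.
Others bid (7, 12): truth gives -7; bid 5 gives -5 > -7. Violating.
Others bid (12, 5): truth gives -7; bid 5 gives -5 > -7. Violating.
Others bid (5, 7): truth gives 0; no alternative beats it.
Others bid (7, 5): truth gives 0; no alternative beats it.
(Checking all 9 profiles: 6 have a profitable deviation, 3 do not.)

6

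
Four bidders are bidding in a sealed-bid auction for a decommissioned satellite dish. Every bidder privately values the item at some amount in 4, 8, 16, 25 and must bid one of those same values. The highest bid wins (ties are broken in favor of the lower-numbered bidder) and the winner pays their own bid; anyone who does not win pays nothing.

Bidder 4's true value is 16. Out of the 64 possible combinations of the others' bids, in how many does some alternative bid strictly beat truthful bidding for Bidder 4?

1

Others bid (4, 4, 4): truth gives 0; bid 8 gives 8 > 0. Violating.
Others bid (4, 4, 8): truth gives 0; no alternative beats it.
Others bid (4, 4, 16): truth gives 0; no alternative beats it.
(Checking all 64 profiles: 1 has a profitable deviation, 63 do not.)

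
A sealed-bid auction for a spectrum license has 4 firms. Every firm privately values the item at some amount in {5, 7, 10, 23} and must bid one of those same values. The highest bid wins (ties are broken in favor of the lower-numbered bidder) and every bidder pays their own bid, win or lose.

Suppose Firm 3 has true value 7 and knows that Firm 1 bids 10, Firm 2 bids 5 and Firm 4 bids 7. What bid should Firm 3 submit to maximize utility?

Bid 5: loses but pays 5, utility -5.
Bid 7: loses but pays 7, utility -7.
Bid 10: loses but pays 10, utility -10.
Bid 23: wins, pays 23, utility 7 - 23 = -16.
The best choice is 5 with utility -5.

5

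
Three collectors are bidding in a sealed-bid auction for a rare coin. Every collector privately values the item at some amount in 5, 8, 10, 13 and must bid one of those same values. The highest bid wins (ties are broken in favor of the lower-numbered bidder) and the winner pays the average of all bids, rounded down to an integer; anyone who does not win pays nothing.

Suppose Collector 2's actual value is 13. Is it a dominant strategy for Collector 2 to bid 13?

No

Consider the case where Collector 1 bids 5 and Collector 3 bids 5.
Truthful bid 13: wins, pays 7, utility 13 - 7 = 6.
Bid 8 instead: wins, pays 6, utility 13 - 6 = 7.
Since 7 > 6, bidding 8 is strictly better here, so truthful bidding is not dominant.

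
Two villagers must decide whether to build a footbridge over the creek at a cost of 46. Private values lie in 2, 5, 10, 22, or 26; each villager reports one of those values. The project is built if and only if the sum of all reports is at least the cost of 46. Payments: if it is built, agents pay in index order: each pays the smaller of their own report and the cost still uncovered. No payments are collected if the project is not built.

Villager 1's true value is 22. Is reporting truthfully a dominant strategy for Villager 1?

Check each profile of the others' reports and compare truth against every alternative report.
Others report (2): truth gives 0, best alternative gives 0.
Others report (5): truth gives 0, best alternative gives 0.
Others report (10): truth gives 0, best alternative gives 0.
Others report (22): truth gives 0, best alternative gives 0.
Others report (26): truth gives 0, best alternative gives 0.
In every case the truthful report is at least as good as any alternative, so it is a dominant strategy.

Yes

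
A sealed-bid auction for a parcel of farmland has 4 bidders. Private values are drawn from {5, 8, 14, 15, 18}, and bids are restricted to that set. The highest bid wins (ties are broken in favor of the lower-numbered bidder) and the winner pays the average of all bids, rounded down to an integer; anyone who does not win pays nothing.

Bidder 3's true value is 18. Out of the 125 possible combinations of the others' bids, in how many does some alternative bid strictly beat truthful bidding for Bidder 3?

Others bid (5, 5, 5): truth gives 10; bid 8 gives 13 > 10. Violating.
Others bid (5, 5, 8): truth gives 9; bid 8 gives 12 > 9. Violating.
Others bid (5, 5, 14): truth gives 8; bid 14 gives 9 > 8. Violating.
Others bid (5, 8, 5): truth gives 9; bid 14 gives 10 > 9. Violating.
Others bid (5, 5, 15): truth gives 8; no alternative beats it.
Others bid (5, 5, 18): truth gives 7; no alternative beats it.
(Checking all 125 profiles: 30 have a profitable deviation, 95 do not.)

30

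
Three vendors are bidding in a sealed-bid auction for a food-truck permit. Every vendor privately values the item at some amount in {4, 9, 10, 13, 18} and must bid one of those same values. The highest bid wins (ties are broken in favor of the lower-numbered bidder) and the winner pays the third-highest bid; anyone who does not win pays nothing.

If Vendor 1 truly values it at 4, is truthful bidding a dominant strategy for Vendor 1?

Check each profile of the others' bids and compare truth against every alternative bid.
Others bid (9, 9): truth gives 0, best alternative gives -5.
Others bid (4, 4): truth gives 0, best alternative gives 0.
Others bid (4, 9): truth gives 0, best alternative gives 0.
Others bid (4, 10): truth gives 0, best alternative gives 0.
Others bid (4, 13): truth gives 0, best alternative gives 0.
Others bid (4, 18): truth gives 0, best alternative gives 0.
(Remaining 19 profiles checked similarly; truth is weakly best in each.)
In every case the truthful bid is at least as good as any alternative, so it is a dominant strategy.

Yes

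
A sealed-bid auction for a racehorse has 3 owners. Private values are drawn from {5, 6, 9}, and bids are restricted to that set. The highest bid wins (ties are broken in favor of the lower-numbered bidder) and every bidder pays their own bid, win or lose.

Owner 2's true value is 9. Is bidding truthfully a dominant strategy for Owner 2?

Consider the case where Owner 1 bids 5 and Owner 3 bids 5.
Truthful bid 9: wins, pays 9, utility 9 - 9 = 0.
Bid 6 instead: wins, pays 6, utility 9 - 6 = 3.
Since 3 > 0, bidding 6 is strictly better here, so truthful bidding is not dominant.

No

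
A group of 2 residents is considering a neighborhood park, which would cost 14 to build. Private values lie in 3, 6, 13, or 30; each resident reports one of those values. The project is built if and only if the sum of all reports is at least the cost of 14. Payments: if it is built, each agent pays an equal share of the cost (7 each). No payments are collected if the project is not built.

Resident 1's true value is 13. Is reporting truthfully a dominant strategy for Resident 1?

Check each profile of the others' reports and compare truth against every alternative report.
Others report (3): truth gives 6, best alternative gives 6.
Others report (6): truth gives 6, best alternative gives 6.
Others report (13): truth gives 6, best alternative gives 6.
Others report (30): truth gives 6, best alternative gives 6.
In every case the truthful report is at least as good as any alternative, so it is a dominant strategy.

Yes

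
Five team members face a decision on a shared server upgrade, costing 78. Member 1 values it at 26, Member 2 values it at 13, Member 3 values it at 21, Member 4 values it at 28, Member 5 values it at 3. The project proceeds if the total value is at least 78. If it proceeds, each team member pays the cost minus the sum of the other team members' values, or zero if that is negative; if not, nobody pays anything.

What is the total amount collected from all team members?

36

Total value 91 ≥ cost 78, so it is built.
Member 1: others sum to 65; max(0, 78 - 65) = 13.
Member 2: others sum to 78; max(0, 78 - 78) = 0.
Member 3: others sum to 70; max(0, 78 - 70) = 8.
Member 4: others sum to 63; max(0, 78 - 63) = 15.
Member 5: others sum to 88; max(0, 78 - 88) = 0.
Total collected = 13 + 0 + 8 + 15 + 0 = 36.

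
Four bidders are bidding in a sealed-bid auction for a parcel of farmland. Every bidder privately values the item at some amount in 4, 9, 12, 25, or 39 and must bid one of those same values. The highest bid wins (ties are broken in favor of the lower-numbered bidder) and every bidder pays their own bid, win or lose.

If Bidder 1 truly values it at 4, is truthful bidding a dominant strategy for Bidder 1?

Yes

Check each profile of the others' bids and compare truth against every alternative bid.
Others bid (4, 4, 4): truth gives 0, best alternative gives -5.
Others bid (4, 4, 25): truth gives -4, best alternative gives -9.
Others bid (4, 4, 39): truth gives -4, best alternative gives -9.
Others bid (4, 9, 25): truth gives -4, best alternative gives -9.
Others bid (4, 9, 39): truth gives -4, best alternative gives -9.
Others bid (4, 12, 25): truth gives -4, best alternative gives -9.
(Remaining 119 profiles checked similarly; truth is weakly best in each.)
In every case the truthful bid is at least as good as any alternative, so it is a dominant strategy.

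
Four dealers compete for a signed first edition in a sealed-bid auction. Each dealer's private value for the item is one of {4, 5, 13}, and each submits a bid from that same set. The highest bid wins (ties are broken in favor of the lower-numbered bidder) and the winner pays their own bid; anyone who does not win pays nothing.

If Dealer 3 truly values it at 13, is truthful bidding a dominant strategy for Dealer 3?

Consider the case where Dealer 1 bids 4, Dealer 2 bids 4 and Dealer 4 bids 4.
Truthful bid 13: wins, pays 13, utility 13 - 13 = 0.
Bid 5 instead: wins, pays 5, utility 13 - 5 = 8.
Since 8 > 0, bidding 5 is strictly better here, so truthful bidding is not dominant.

No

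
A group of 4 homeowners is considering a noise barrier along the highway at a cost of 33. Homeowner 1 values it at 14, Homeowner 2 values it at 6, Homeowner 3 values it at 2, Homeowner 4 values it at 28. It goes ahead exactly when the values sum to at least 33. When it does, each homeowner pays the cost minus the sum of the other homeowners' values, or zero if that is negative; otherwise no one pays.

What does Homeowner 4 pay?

Total value 50 ≥ cost 33, so the project is built.
The other homeowners' values sum to 22.
Cost minus that sum is 33 - 22 = 11.

11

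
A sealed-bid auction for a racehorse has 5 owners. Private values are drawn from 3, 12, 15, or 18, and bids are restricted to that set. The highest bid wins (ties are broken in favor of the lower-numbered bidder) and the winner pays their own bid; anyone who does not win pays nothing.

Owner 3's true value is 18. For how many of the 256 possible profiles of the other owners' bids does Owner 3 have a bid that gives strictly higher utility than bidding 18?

Others bid (3, 3, 3, 3): truth gives 0; bid 12 gives 6 > 0. Violating.
Others bid (3, 3, 3, 12): truth gives 0; bid 12 gives 6 > 0. Violating.
Others bid (3, 3, 3, 15): truth gives 0; bid 15 gives 3 > 0. Violating.
Others bid (3, 3, 12, 3): truth gives 0; bid 12 gives 6 > 0. Violating.
Others bid (3, 3, 3, 18): truth gives 0; no alternative beats it.
Others bid (3, 3, 12, 18): truth gives 0; no alternative beats it.
(Checking all 256 profiles: 36 have a profitable deviation, 220 do not.)

36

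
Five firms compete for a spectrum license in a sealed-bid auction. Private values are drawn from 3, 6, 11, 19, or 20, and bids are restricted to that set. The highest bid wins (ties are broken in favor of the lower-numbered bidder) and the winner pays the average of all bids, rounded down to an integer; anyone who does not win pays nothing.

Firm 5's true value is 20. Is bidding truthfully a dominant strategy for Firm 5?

Consider the case where Firm 1 bids 3, Firm 2 bids 3, Firm 3 bids 3 and Firm 4 bids 3.
Truthful bid 20: wins, pays 6, utility 20 - 6 = 14.
Bid 6 instead: wins, pays 3, utility 20 - 3 = 17.
Since 17 > 14, bidding 6 is strictly better here, so truthful bidding is not dominant.

No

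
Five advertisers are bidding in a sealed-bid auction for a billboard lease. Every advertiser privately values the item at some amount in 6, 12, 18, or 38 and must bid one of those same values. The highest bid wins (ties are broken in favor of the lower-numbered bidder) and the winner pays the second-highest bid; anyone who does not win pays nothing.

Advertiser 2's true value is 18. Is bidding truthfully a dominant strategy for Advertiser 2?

Yes

Check each profile of the others' bids and compare truth against every alternative bid.
Others bid (6, 6, 6, 6): truth gives 12, best alternative gives 12.
Others bid (6, 6, 6, 12): truth gives 6, best alternative gives 6.
Others bid (6, 6, 12, 6): truth gives 6, best alternative gives 6.
Others bid (6, 6, 12, 12): truth gives 6, best alternative gives 6.
Others bid (6, 12, 6, 6): truth gives 6, best alternative gives 6.
Others bid (6, 12, 6, 12): truth gives 6, best alternative gives 6.
(Remaining 250 profiles checked similarly; truth is weakly best in each.)
In every case the truthful bid is at least as good as any alternative, so it is a dominant strategy.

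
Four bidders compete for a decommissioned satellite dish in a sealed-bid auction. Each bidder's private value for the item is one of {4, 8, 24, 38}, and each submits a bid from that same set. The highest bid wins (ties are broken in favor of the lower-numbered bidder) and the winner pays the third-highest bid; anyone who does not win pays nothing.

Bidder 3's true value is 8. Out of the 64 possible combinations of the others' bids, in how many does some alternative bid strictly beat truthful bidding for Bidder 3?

6

Others bid (4, 4, 24): truth gives 0; bid 24 gives 4 > 0. Violating.
Others bid (4, 4, 38): truth gives 0; bid 38 gives 4 > 0. Violating.
Others bid (4, 8, 4): truth gives 0; bid 24 gives 4 > 0. Violating.
Others bid (4, 24, 4): truth gives 0; bid 38 gives 4 > 0. Violating.
Others bid (4, 4, 4): truth gives 4; no alternative beats it.
Others bid (4, 4, 8): truth gives 4; no alternative beats it.
(Checking all 64 profiles: 6 have a profitable deviation, 58 do not.)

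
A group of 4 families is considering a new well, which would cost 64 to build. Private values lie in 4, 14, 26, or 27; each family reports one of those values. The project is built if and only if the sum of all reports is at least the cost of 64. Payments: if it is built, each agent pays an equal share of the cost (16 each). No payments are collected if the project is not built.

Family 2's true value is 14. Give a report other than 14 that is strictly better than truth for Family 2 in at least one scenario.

4

Suppose Family 1 reports 4, Family 3 reports 26 and Family 4 reports 26.
Report 14: project built, pays 16, utility 14 - 16 = -2.
Report 4: project not built, utility 0.
So reporting 4 beats truth here (0 > -2).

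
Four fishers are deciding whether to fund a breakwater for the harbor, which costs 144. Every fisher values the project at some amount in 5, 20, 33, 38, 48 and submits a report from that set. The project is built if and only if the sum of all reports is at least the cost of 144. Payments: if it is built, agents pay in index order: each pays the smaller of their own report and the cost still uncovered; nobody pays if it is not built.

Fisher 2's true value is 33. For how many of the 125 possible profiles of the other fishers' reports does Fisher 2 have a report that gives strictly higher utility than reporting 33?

Others report (33, 48, 48): truth gives 0; report 20 gives 13 > 0. Violating.
Others report (38, 38, 48): truth gives 0; report 20 gives 13 > 0. Violating.
Others report (38, 48, 38): truth gives 0; report 20 gives 13 > 0. Violating.
Others report (38, 48, 48): truth gives 0; report 20 gives 13 > 0. Violating.
Others report (5, 5, 5): truth gives 0; no alternative beats it.
Others report (5, 5, 20): truth gives 0; no alternative beats it.
(Checking all 125 profiles: 10 have a profitable deviation, 115 do not.)

10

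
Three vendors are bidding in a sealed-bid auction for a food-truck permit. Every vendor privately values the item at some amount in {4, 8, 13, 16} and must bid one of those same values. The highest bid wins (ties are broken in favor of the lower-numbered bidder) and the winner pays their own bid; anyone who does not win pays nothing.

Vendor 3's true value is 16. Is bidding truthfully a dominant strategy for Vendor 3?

No

Consider the case where Vendor 1 bids 4 and Vendor 2 bids 4.
Truthful bid 16: wins, pays 16, utility 16 - 16 = 0.
Bid 8 instead: wins, pays 8, utility 16 - 8 = 8.
Since 8 > 0, bidding 8 is strictly better here, so truthful bidding is not dominant.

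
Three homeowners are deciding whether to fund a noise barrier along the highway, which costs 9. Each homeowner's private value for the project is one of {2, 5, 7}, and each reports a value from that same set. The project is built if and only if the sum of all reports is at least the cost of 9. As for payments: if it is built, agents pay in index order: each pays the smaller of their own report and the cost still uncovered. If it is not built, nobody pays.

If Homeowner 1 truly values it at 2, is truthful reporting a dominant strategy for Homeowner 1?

Yes

Check each profile of the others' reports and compare truth against every alternative report.
Others report (2, 2): truth gives 0, best alternative gives -3.
Others report (2, 5): truth gives 0, best alternative gives -3.
Others report (2, 7): truth gives 0, best alternative gives -3.
Others report (5, 2): truth gives 0, best alternative gives -3.
Others report (5, 5): truth gives 0, best alternative gives -3.
Others report (5, 7): truth gives 0, best alternative gives -3.
(Remaining 3 profiles checked similarly; truth is weakly best in each.)
In every case the truthful report is at least as good as any alternative, so it is a dominant strategy.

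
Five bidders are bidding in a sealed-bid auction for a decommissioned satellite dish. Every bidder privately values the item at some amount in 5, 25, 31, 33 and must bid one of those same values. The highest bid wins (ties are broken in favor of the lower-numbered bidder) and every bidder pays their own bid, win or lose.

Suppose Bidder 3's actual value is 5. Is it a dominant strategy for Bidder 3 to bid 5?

Yes

Check each profile of the others' bids and compare truth against every alternative bid.
Others bid (5, 5, 5, 31): truth gives -5, best alternative gives -25.
Others bid (5, 5, 5, 33): truth gives -5, best alternative gives -25.
Others bid (5, 5, 25, 31): truth gives -5, best alternative gives -25.
Others bid (5, 5, 25, 33): truth gives -5, best alternative gives -25.
Others bid (5, 5, 31, 5): truth gives -5, best alternative gives -25.
Others bid (5, 5, 31, 25): truth gives -5, best alternative gives -25.
(Remaining 250 profiles checked similarly; truth is weakly best in each.)
In every case the truthful bid is at least as good as any alternative, so it is a dominant strategy.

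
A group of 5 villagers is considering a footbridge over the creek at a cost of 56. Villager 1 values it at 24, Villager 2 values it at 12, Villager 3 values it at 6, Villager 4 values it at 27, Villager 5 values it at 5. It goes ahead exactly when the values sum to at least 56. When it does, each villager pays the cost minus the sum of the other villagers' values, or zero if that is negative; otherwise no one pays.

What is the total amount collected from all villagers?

Total value 74 ≥ cost 56, so it is built.
Villager 1: others sum to 50; max(0, 56 - 50) = 6.
Villager 2: others sum to 62; max(0, 56 - 62) = 0.
Villager 3: others sum to 68; max(0, 56 - 68) = 0.
Villager 4: others sum to 47; max(0, 56 - 47) = 9.
Villager 5: others sum to 69; max(0, 56 - 69) = 0.
Total collected = 6 + 0 + 0 + 9 + 0 = 15.

15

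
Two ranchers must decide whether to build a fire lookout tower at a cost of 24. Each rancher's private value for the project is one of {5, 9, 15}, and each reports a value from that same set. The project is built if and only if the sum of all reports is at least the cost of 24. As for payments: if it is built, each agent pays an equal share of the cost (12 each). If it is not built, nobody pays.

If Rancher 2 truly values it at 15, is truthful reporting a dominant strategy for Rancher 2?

Yes

Check each profile of the others' reports and compare truth against every alternative report.
Others report (9): truth gives 3, best alternative gives 0.
Others report (15): truth gives 3, best alternative gives 3.
Others report (5): truth gives 0, best alternative gives 0.
In every case the truthful report is at least as good as any alternative, so it is a dominant strategy.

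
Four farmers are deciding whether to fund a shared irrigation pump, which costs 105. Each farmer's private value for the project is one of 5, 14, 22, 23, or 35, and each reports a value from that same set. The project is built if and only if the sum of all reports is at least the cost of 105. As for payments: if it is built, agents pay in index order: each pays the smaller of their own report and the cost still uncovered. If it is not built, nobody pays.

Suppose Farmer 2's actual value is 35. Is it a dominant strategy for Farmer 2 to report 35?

No

Consider the case where Farmer 1 reports 14, Farmer 3 reports 35 and Farmer 4 reports 35.
Truthful report 35: project built, pays 35, utility 35 - 35 = 0.
Report 22 instead: project built, pays 22, utility 35 - 22 = 13.
Since 13 > 0, reporting 22 is strictly better here, so truthful reporting is not dominant.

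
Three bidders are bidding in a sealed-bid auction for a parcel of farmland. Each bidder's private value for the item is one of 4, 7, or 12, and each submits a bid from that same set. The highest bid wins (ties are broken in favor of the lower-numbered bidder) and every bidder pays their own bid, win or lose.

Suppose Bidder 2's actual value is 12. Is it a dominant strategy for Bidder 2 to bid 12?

Consider the case where Bidder 1 bids 4 and Bidder 3 bids 4.
Truthful bid 12: wins, pays 12, utility 12 - 12 = 0.
Bid 7 instead: wins, pays 7, utility 12 - 7 = 5.
Since 5 > 0, bidding 7 is strictly better here, so truthful bidding is not dominant.

No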